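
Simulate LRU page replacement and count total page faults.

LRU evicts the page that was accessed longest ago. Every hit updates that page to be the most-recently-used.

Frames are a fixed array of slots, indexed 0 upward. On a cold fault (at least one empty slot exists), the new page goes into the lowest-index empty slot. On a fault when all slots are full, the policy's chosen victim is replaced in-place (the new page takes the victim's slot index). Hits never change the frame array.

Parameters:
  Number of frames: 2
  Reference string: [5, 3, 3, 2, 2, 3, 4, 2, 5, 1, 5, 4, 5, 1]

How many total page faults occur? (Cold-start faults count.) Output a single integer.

Step 0: ref 5 → FAULT, frames=[5,-]
Step 1: ref 3 → FAULT, frames=[5,3]
Step 2: ref 3 → HIT, frames=[5,3]
Step 3: ref 2 → FAULT (evict 5), frames=[2,3]
Step 4: ref 2 → HIT, frames=[2,3]
Step 5: ref 3 → HIT, frames=[2,3]
Step 6: ref 4 → FAULT (evict 2), frames=[4,3]
Step 7: ref 2 → FAULT (evict 3), frames=[4,2]
Step 8: ref 5 → FAULT (evict 4), frames=[5,2]
Step 9: ref 1 → FAULT (evict 2), frames=[5,1]
Step 10: ref 5 → HIT, frames=[5,1]
Step 11: ref 4 → FAULT (evict 1), frames=[5,4]
Step 12: ref 5 → HIT, frames=[5,4]
Step 13: ref 1 → FAULT (evict 4), frames=[5,1]
Total faults: 9

Answer: 9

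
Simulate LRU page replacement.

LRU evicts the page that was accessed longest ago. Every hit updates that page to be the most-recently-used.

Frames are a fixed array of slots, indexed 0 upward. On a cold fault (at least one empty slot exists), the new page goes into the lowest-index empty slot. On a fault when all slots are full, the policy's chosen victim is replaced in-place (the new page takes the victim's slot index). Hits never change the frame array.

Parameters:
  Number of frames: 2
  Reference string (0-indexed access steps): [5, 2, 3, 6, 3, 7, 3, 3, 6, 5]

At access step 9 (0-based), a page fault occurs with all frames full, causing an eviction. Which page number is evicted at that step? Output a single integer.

Answer: 3

Derivation:
Step 0: ref 5 -> FAULT, frames=[5,-]
Step 1: ref 2 -> FAULT, frames=[5,2]
Step 2: ref 3 -> FAULT, evict 5, frames=[3,2]
Step 3: ref 6 -> FAULT, evict 2, frames=[3,6]
Step 4: ref 3 -> HIT, frames=[3,6]
Step 5: ref 7 -> FAULT, evict 6, frames=[3,7]
Step 6: ref 3 -> HIT, frames=[3,7]
Step 7: ref 3 -> HIT, frames=[3,7]
Step 8: ref 6 -> FAULT, evict 7, frames=[3,6]
Step 9: ref 5 -> FAULT, evict 3, frames=[5,6]
At step 9: evicted page 3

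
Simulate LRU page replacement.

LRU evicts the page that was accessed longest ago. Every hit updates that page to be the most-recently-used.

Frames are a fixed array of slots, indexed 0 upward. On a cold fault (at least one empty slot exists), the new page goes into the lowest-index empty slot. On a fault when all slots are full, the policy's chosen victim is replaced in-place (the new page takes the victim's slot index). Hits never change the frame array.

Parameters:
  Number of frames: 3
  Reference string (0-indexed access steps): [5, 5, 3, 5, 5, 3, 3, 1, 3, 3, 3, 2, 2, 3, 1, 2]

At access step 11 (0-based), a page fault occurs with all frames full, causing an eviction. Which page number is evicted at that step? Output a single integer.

Step 0: ref 5 -> FAULT, frames=[5,-,-]
Step 1: ref 5 -> HIT, frames=[5,-,-]
Step 2: ref 3 -> FAULT, frames=[5,3,-]
Step 3: ref 5 -> HIT, frames=[5,3,-]
Step 4: ref 5 -> HIT, frames=[5,3,-]
Step 5: ref 3 -> HIT, frames=[5,3,-]
Step 6: ref 3 -> HIT, frames=[5,3,-]
Step 7: ref 1 -> FAULT, frames=[5,3,1]
Step 8: ref 3 -> HIT, frames=[5,3,1]
Step 9: ref 3 -> HIT, frames=[5,3,1]
Step 10: ref 3 -> HIT, frames=[5,3,1]
Step 11: ref 2 -> FAULT, evict 5, frames=[2,3,1]
At step 11: evicted page 5

Answer: 5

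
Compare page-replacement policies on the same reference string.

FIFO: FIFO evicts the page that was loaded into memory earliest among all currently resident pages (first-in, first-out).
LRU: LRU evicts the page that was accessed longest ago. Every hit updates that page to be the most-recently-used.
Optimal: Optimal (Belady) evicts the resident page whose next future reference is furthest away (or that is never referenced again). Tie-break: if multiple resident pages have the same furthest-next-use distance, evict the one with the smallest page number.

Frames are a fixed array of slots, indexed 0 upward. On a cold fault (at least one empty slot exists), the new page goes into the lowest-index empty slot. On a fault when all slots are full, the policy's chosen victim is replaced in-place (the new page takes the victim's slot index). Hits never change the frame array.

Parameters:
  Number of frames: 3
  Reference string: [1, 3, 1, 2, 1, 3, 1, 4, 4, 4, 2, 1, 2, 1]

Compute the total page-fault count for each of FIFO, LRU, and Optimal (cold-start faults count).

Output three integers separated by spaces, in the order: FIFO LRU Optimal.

--- FIFO ---
  step 0: ref 1 -> FAULT, frames=[1,-,-] (faults so far: 1)
  step 1: ref 3 -> FAULT, frames=[1,3,-] (faults so far: 2)
  step 2: ref 1 -> HIT, frames=[1,3,-] (faults so far: 2)
  step 3: ref 2 -> FAULT, frames=[1,3,2] (faults so far: 3)
  step 4: ref 1 -> HIT, frames=[1,3,2] (faults so far: 3)
  step 5: ref 3 -> HIT, frames=[1,3,2] (faults so far: 3)
  step 6: ref 1 -> HIT, frames=[1,3,2] (faults so far: 3)
  step 7: ref 4 -> FAULT, evict 1, frames=[4,3,2] (faults so far: 4)
  step 8: ref 4 -> HIT, frames=[4,3,2] (faults so far: 4)
  step 9: ref 4 -> HIT, frames=[4,3,2] (faults so far: 4)
  step 10: ref 2 -> HIT, frames=[4,3,2] (faults so far: 4)
  step 11: ref 1 -> FAULT, evict 3, frames=[4,1,2] (faults so far: 5)
  step 12: ref 2 -> HIT, frames=[4,1,2] (faults so far: 5)
  step 13: ref 1 -> HIT, frames=[4,1,2] (faults so far: 5)
  FIFO total faults: 5
--- LRU ---
  step 0: ref 1 -> FAULT, frames=[1,-,-] (faults so far: 1)
  step 1: ref 3 -> FAULT, frames=[1,3,-] (faults so far: 2)
  step 2: ref 1 -> HIT, frames=[1,3,-] (faults so far: 2)
  step 3: ref 2 -> FAULT, frames=[1,3,2] (faults so far: 3)
  step 4: ref 1 -> HIT, frames=[1,3,2] (faults so far: 3)
  step 5: ref 3 -> HIT, frames=[1,3,2] (faults so far: 3)
  step 6: ref 1 -> HIT, frames=[1,3,2] (faults so far: 3)
  step 7: ref 4 -> FAULT, evict 2, frames=[1,3,4] (faults so far: 4)
  step 8: ref 4 -> HIT, frames=[1,3,4] (faults so far: 4)
  step 9: ref 4 -> HIT, frames=[1,3,4] (faults so far: 4)
  step 10: ref 2 -> FAULT, evict 3, frames=[1,2,4] (faults so far: 5)
  step 11: ref 1 -> HIT, frames=[1,2,4] (faults so far: 5)
  step 12: ref 2 -> HIT, frames=[1,2,4] (faults so far: 5)
  step 13: ref 1 -> HIT, frames=[1,2,4] (faults so far: 5)
  LRU total faults: 5
--- Optimal ---
  step 0: ref 1 -> FAULT, frames=[1,-,-] (faults so far: 1)
  step 1: ref 3 -> FAULT, frames=[1,3,-] (faults so far: 2)
  step 2: ref 1 -> HIT, frames=[1,3,-] (faults so far: 2)
  step 3: ref 2 -> FAULT, frames=[1,3,2] (faults so far: 3)
  step 4: ref 1 -> HIT, frames=[1,3,2] (faults so far: 3)
  step 5: ref 3 -> HIT, frames=[1,3,2] (faults so far: 3)
  step 6: ref 1 -> HIT, frames=[1,3,2] (faults so far: 3)
  step 7: ref 4 -> FAULT, evict 3, frames=[1,4,2] (faults so far: 4)
  step 8: ref 4 -> HIT, frames=[1,4,2] (faults so far: 4)
  step 9: ref 4 -> HIT, frames=[1,4,2] (faults so far: 4)
  step 10: ref 2 -> HIT, frames=[1,4,2] (faults so far: 4)
  step 11: ref 1 -> HIT, frames=[1,4,2] (faults so far: 4)
  step 12: ref 2 -> HIT, frames=[1,4,2] (faults so far: 4)
  step 13: ref 1 -> HIT, frames=[1,4,2] (faults so far: 4)
  Optimal total faults: 4

Answer: 5 5 4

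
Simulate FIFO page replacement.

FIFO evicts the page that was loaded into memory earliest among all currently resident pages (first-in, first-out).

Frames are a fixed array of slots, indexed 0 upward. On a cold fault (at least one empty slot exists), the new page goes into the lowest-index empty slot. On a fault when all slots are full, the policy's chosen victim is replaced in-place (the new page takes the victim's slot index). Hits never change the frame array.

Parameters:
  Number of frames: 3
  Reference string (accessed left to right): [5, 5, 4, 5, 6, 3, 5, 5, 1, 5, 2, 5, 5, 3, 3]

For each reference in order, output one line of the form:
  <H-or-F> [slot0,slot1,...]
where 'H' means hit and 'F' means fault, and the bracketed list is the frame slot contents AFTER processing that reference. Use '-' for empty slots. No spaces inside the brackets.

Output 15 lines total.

F [5,-,-]
H [5,-,-]
F [5,4,-]
H [5,4,-]
F [5,4,6]
F [3,4,6]
F [3,5,6]
H [3,5,6]
F [3,5,1]
H [3,5,1]
F [2,5,1]
H [2,5,1]
H [2,5,1]
F [2,3,1]
H [2,3,1]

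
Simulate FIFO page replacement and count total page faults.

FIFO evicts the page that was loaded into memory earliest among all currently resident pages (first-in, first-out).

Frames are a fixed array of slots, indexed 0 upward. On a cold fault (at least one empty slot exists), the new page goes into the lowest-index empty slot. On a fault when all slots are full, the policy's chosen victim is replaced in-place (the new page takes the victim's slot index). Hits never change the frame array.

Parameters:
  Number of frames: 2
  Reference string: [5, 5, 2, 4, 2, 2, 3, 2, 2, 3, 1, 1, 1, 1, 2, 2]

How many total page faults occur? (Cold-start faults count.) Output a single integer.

Step 0: ref 5 → FAULT, frames=[5,-]
Step 1: ref 5 → HIT, frames=[5,-]
Step 2: ref 2 → FAULT, frames=[5,2]
Step 3: ref 4 → FAULT (evict 5), frames=[4,2]
Step 4: ref 2 → HIT, frames=[4,2]
Step 5: ref 2 → HIT, frames=[4,2]
Step 6: ref 3 → FAULT (evict 2), frames=[4,3]
Step 7: ref 2 → FAULT (evict 4), frames=[2,3]
Step 8: ref 2 → HIT, frames=[2,3]
Step 9: ref 3 → HIT, frames=[2,3]
Step 10: ref 1 → FAULT (evict 3), frames=[2,1]
Step 11: ref 1 → HIT, frames=[2,1]
Step 12: ref 1 → HIT, frames=[2,1]
Step 13: ref 1 → HIT, frames=[2,1]
Step 14: ref 2 → HIT, frames=[2,1]
Step 15: ref 2 → HIT, frames=[2,1]
Total faults: 6

Answer: 6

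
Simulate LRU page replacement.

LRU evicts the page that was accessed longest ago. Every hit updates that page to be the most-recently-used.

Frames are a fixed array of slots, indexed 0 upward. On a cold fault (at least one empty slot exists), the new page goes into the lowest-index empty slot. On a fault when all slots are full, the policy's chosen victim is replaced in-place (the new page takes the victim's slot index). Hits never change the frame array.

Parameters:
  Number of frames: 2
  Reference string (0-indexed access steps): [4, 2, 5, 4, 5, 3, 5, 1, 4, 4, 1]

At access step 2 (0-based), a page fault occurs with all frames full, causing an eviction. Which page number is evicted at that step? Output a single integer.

Step 0: ref 4 -> FAULT, frames=[4,-]
Step 1: ref 2 -> FAULT, frames=[4,2]
Step 2: ref 5 -> FAULT, evict 4, frames=[5,2]
At step 2: evicted page 4

Answer: 4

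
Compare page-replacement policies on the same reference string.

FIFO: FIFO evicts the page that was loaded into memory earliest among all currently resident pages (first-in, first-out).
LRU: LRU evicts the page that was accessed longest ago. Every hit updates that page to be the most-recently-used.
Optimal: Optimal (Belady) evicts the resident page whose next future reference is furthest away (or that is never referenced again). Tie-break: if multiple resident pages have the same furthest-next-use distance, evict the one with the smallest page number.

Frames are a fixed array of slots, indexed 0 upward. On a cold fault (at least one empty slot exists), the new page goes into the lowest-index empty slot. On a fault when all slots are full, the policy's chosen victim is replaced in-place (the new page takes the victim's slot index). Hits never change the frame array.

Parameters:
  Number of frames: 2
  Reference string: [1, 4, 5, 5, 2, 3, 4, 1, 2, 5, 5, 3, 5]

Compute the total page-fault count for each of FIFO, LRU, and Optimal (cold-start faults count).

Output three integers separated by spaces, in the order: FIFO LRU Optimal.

Answer: 10 10 8

Derivation:
--- FIFO ---
  step 0: ref 1 -> FAULT, frames=[1,-] (faults so far: 1)
  step 1: ref 4 -> FAULT, frames=[1,4] (faults so far: 2)
  step 2: ref 5 -> FAULT, evict 1, frames=[5,4] (faults so far: 3)
  step 3: ref 5 -> HIT, frames=[5,4] (faults so far: 3)
  step 4: ref 2 -> FAULT, evict 4, frames=[5,2] (faults so far: 4)
  step 5: ref 3 -> FAULT, evict 5, frames=[3,2] (faults so far: 5)
  step 6: ref 4 -> FAULT, evict 2, frames=[3,4] (faults so far: 6)
  step 7: ref 1 -> FAULT, evict 3, frames=[1,4] (faults so far: 7)
  step 8: ref 2 -> FAULT, evict 4, frames=[1,2] (faults so far: 8)
  step 9: ref 5 -> FAULT, evict 1, frames=[5,2] (faults so far: 9)
  step 10: ref 5 -> HIT, frames=[5,2] (faults so far: 9)
  step 11: ref 3 -> FAULT, evict 2, frames=[5,3] (faults so far: 10)
  step 12: ref 5 -> HIT, frames=[5,3] (faults so far: 10)
  FIFO total faults: 10
--- LRU ---
  step 0: ref 1 -> FAULT, frames=[1,-] (faults so far: 1)
  step 1: ref 4 -> FAULT, frames=[1,4] (faults so far: 2)
  step 2: ref 5 -> FAULT, evict 1, frames=[5,4] (faults so far: 3)
  step 3: ref 5 -> HIT, frames=[5,4] (faults so far: 3)
  step 4: ref 2 -> FAULT, evict 4, frames=[5,2] (faults so far: 4)
  step 5: ref 3 -> FAULT, evict 5, frames=[3,2] (faults so far: 5)
  step 6: ref 4 -> FAULT, evict 2, frames=[3,4] (faults so far: 6)
  step 7: ref 1 -> FAULT, evict 3, frames=[1,4] (faults so far: 7)
  step 8: ref 2 -> FAULT, evict 4, frames=[1,2] (faults so far: 8)
  step 9: ref 5 -> FAULT, evict 1, frames=[5,2] (faults so far: 9)
  step 10: ref 5 -> HIT, frames=[5,2] (faults so far: 9)
  step 11: ref 3 -> FAULT, evict 2, frames=[5,3] (faults so far: 10)
  step 12: ref 5 -> HIT, frames=[5,3] (faults so far: 10)
  LRU total faults: 10
--- Optimal ---
  step 0: ref 1 -> FAULT, frames=[1,-] (faults so far: 1)
  step 1: ref 4 -> FAULT, frames=[1,4] (faults so far: 2)
  step 2: ref 5 -> FAULT, evict 1, frames=[5,4] (faults so far: 3)
  step 3: ref 5 -> HIT, frames=[5,4] (faults so far: 3)
  step 4: ref 2 -> FAULT, evict 5, frames=[2,4] (faults so far: 4)
  step 5: ref 3 -> FAULT, evict 2, frames=[3,4] (faults so far: 5)
  step 6: ref 4 -> HIT, frames=[3,4] (faults so far: 5)
  step 7: ref 1 -> FAULT, evict 4, frames=[3,1] (faults so far: 6)
  step 8: ref 2 -> FAULT, evict 1, frames=[3,2] (faults so far: 7)
  step 9: ref 5 -> FAULT, evict 2, frames=[3,5] (faults so far: 8)
  step 10: ref 5 -> HIT, frames=[3,5] (faults so far: 8)
  step 11: ref 3 -> HIT, frames=[3,5] (faults so far: 8)
  step 12: ref 5 -> HIT, frames=[3,5] (faults so far: 8)
  Optimal total faults: 8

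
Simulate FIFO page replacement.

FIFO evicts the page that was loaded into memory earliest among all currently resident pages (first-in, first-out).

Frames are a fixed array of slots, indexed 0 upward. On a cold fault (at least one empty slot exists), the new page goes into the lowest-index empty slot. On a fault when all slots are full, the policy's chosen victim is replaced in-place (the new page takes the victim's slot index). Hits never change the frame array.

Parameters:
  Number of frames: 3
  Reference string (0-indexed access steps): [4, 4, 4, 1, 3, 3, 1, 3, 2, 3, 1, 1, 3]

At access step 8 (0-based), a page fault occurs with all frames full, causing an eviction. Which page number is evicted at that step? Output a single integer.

Step 0: ref 4 -> FAULT, frames=[4,-,-]
Step 1: ref 4 -> HIT, frames=[4,-,-]
Step 2: ref 4 -> HIT, frames=[4,-,-]
Step 3: ref 1 -> FAULT, frames=[4,1,-]
Step 4: ref 3 -> FAULT, frames=[4,1,3]
Step 5: ref 3 -> HIT, frames=[4,1,3]
Step 6: ref 1 -> HIT, frames=[4,1,3]
Step 7: ref 3 -> HIT, frames=[4,1,3]
Step 8: ref 2 -> FAULT, evict 4, frames=[2,1,3]
At step 8: evicted page 4

Answer: 4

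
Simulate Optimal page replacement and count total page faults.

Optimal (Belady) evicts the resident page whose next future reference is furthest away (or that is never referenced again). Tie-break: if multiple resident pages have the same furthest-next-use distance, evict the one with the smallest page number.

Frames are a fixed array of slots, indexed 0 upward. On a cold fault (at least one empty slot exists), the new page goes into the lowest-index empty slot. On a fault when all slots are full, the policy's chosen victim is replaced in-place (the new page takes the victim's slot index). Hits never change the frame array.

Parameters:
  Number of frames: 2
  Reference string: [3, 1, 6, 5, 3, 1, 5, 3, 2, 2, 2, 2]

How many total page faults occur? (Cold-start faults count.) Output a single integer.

Step 0: ref 3 → FAULT, frames=[3,-]
Step 1: ref 1 → FAULT, frames=[3,1]
Step 2: ref 6 → FAULT (evict 1), frames=[3,6]
Step 3: ref 5 → FAULT (evict 6), frames=[3,5]
Step 4: ref 3 → HIT, frames=[3,5]
Step 5: ref 1 → FAULT (evict 3), frames=[1,5]
Step 6: ref 5 → HIT, frames=[1,5]
Step 7: ref 3 → FAULT (evict 1), frames=[3,5]
Step 8: ref 2 → FAULT (evict 3), frames=[2,5]
Step 9: ref 2 → HIT, frames=[2,5]
Step 10: ref 2 → HIT, frames=[2,5]
Step 11: ref 2 → HIT, frames=[2,5]
Total faults: 7

Answer: 7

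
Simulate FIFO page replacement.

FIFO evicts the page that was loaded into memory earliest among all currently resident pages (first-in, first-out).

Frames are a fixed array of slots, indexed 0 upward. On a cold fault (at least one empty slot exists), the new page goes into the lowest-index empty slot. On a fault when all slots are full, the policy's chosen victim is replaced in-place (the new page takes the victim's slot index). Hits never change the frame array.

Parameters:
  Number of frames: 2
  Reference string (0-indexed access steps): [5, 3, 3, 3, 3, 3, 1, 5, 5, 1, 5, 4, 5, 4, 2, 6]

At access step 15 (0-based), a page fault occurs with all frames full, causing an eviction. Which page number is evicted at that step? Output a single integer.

Step 0: ref 5 -> FAULT, frames=[5,-]
Step 1: ref 3 -> FAULT, frames=[5,3]
Step 2: ref 3 -> HIT, frames=[5,3]
Step 3: ref 3 -> HIT, frames=[5,3]
Step 4: ref 3 -> HIT, frames=[5,3]
Step 5: ref 3 -> HIT, frames=[5,3]
Step 6: ref 1 -> FAULT, evict 5, frames=[1,3]
Step 7: ref 5 -> FAULT, evict 3, frames=[1,5]
Step 8: ref 5 -> HIT, frames=[1,5]
Step 9: ref 1 -> HIT, frames=[1,5]
Step 10: ref 5 -> HIT, frames=[1,5]
Step 11: ref 4 -> FAULT, evict 1, frames=[4,5]
Step 12: ref 5 -> HIT, frames=[4,5]
Step 13: ref 4 -> HIT, frames=[4,5]
Step 14: ref 2 -> FAULT, evict 5, frames=[4,2]
Step 15: ref 6 -> FAULT, evict 4, frames=[6,2]
At step 15: evicted page 4

Answer: 4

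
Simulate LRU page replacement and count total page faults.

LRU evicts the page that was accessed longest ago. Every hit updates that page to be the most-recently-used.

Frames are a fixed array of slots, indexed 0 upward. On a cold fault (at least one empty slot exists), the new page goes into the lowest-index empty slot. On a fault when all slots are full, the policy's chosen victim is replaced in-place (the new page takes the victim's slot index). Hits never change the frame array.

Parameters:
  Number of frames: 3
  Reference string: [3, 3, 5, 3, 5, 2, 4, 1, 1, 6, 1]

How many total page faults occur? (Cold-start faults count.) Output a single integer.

Step 0: ref 3 → FAULT, frames=[3,-,-]
Step 1: ref 3 → HIT, frames=[3,-,-]
Step 2: ref 5 → FAULT, frames=[3,5,-]
Step 3: ref 3 → HIT, frames=[3,5,-]
Step 4: ref 5 → HIT, frames=[3,5,-]
Step 5: ref 2 → FAULT, frames=[3,5,2]
Step 6: ref 4 → FAULT (evict 3), frames=[4,5,2]
Step 7: ref 1 → FAULT (evict 5), frames=[4,1,2]
Step 8: ref 1 → HIT, frames=[4,1,2]
Step 9: ref 6 → FAULT (evict 2), frames=[4,1,6]
Step 10: ref 1 → HIT, frames=[4,1,6]
Total faults: 6

Answer: 6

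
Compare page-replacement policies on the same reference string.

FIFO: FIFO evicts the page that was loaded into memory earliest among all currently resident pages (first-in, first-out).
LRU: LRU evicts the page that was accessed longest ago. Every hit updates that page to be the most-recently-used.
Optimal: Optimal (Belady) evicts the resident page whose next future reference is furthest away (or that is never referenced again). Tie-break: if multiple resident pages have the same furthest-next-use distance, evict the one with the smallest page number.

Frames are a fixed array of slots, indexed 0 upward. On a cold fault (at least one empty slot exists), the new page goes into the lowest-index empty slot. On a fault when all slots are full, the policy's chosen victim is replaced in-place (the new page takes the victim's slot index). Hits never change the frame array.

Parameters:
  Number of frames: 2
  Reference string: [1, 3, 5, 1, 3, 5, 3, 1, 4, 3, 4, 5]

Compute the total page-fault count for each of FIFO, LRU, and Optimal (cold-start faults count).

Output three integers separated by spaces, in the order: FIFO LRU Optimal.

--- FIFO ---
  step 0: ref 1 -> FAULT, frames=[1,-] (faults so far: 1)
  step 1: ref 3 -> FAULT, frames=[1,3] (faults so far: 2)
  step 2: ref 5 -> FAULT, evict 1, frames=[5,3] (faults so far: 3)
  step 3: ref 1 -> FAULT, evict 3, frames=[5,1] (faults so far: 4)
  step 4: ref 3 -> FAULT, evict 5, frames=[3,1] (faults so far: 5)
  step 5: ref 5 -> FAULT, evict 1, frames=[3,5] (faults so far: 6)
  step 6: ref 3 -> HIT, frames=[3,5] (faults so far: 6)
  step 7: ref 1 -> FAULT, evict 3, frames=[1,5] (faults so far: 7)
  step 8: ref 4 -> FAULT, evict 5, frames=[1,4] (faults so far: 8)
  step 9: ref 3 -> FAULT, evict 1, frames=[3,4] (faults so far: 9)
  step 10: ref 4 -> HIT, frames=[3,4] (faults so far: 9)
  step 11: ref 5 -> FAULT, evict 4, frames=[3,5] (faults so far: 10)
  FIFO total faults: 10
--- LRU ---
  step 0: ref 1 -> FAULT, frames=[1,-] (faults so far: 1)
  step 1: ref 3 -> FAULT, frames=[1,3] (faults so far: 2)
  step 2: ref 5 -> FAULT, evict 1, frames=[5,3] (faults so far: 3)
  step 3: ref 1 -> FAULT, evict 3, frames=[5,1] (faults so far: 4)
  step 4: ref 3 -> FAULT, evict 5, frames=[3,1] (faults so far: 5)
  step 5: ref 5 -> FAULT, evict 1, frames=[3,5] (faults so far: 6)
  step 6: ref 3 -> HIT, frames=[3,5] (faults so far: 6)
  step 7: ref 1 -> FAULT, evict 5, frames=[3,1] (faults so far: 7)
  step 8: ref 4 -> FAULT, evict 3, frames=[4,1] (faults so far: 8)
  step 9: ref 3 -> FAULT, evict 1, frames=[4,3] (faults so far: 9)
  step 10: ref 4 -> HIT, frames=[4,3] (faults so far: 9)
  step 11: ref 5 -> FAULT, evict 3, frames=[4,5] (faults so far: 10)
  LRU total faults: 10
--- Optimal ---
  step 0: ref 1 -> FAULT, frames=[1,-] (faults so far: 1)
  step 1: ref 3 -> FAULT, frames=[1,3] (faults so far: 2)
  step 2: ref 5 -> FAULT, evict 3, frames=[1,5] (faults so far: 3)
  step 3: ref 1 -> HIT, frames=[1,5] (faults so far: 3)
  step 4: ref 3 -> FAULT, evict 1, frames=[3,5] (faults so far: 4)
  step 5: ref 5 -> HIT, frames=[3,5] (faults so far: 4)
  step 6: ref 3 -> HIT, frames=[3,5] (faults so far: 4)
  step 7: ref 1 -> FAULT, evict 5, frames=[3,1] (faults so far: 5)
  step 8: ref 4 -> FAULT, evict 1, frames=[3,4] (faults so far: 6)
  step 9: ref 3 -> HIT, frames=[3,4] (faults so far: 6)
  step 10: ref 4 -> HIT, frames=[3,4] (faults so far: 6)
  step 11: ref 5 -> FAULT, evict 3, frames=[5,4] (faults so far: 7)
  Optimal total faults: 7

Answer: 10 10 7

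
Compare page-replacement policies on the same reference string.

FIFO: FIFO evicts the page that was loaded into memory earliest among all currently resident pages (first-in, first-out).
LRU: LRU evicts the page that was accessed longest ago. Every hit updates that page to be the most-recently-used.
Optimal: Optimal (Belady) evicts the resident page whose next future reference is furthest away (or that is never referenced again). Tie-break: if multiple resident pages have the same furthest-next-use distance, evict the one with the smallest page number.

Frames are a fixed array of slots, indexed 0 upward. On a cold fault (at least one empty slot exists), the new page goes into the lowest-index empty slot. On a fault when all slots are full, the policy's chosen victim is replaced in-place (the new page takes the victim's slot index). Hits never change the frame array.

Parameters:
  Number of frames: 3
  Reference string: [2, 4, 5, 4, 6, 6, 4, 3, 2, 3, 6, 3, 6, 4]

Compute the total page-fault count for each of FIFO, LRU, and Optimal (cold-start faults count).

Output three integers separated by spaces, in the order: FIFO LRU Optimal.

Answer: 7 8 6

Derivation:
--- FIFO ---
  step 0: ref 2 -> FAULT, frames=[2,-,-] (faults so far: 1)
  step 1: ref 4 -> FAULT, frames=[2,4,-] (faults so far: 2)
  step 2: ref 5 -> FAULT, frames=[2,4,5] (faults so far: 3)
  step 3: ref 4 -> HIT, frames=[2,4,5] (faults so far: 3)
  step 4: ref 6 -> FAULT, evict 2, frames=[6,4,5] (faults so far: 4)
  step 5: ref 6 -> HIT, frames=[6,4,5] (faults so far: 4)
  step 6: ref 4 -> HIT, frames=[6,4,5] (faults so far: 4)
  step 7: ref 3 -> FAULT, evict 4, frames=[6,3,5] (faults so far: 5)
  step 8: ref 2 -> FAULT, evict 5, frames=[6,3,2] (faults so far: 6)
  step 9: ref 3 -> HIT, frames=[6,3,2] (faults so far: 6)
  step 10: ref 6 -> HIT, frames=[6,3,2] (faults so far: 6)
  step 11: ref 3 -> HIT, frames=[6,3,2] (faults so far: 6)
  step 12: ref 6 -> HIT, frames=[6,3,2] (faults so far: 6)
  step 13: ref 4 -> FAULT, evict 6, frames=[4,3,2] (faults so far: 7)
  FIFO total faults: 7
--- LRU ---
  step 0: ref 2 -> FAULT, frames=[2,-,-] (faults so far: 1)
  step 1: ref 4 -> FAULT, frames=[2,4,-] (faults so far: 2)
  step 2: ref 5 -> FAULT, frames=[2,4,5] (faults so far: 3)
  step 3: ref 4 -> HIT, frames=[2,4,5] (faults so far: 3)
  step 4: ref 6 -> FAULT, evict 2, frames=[6,4,5] (faults so far: 4)
  step 5: ref 6 -> HIT, frames=[6,4,5] (faults so far: 4)
  step 6: ref 4 -> HIT, frames=[6,4,5] (faults so far: 4)
  step 7: ref 3 -> FAULT, evict 5, frames=[6,4,3] (faults so far: 5)
  step 8: ref 2 -> FAULT, evict 6, frames=[2,4,3] (faults so far: 6)
  step 9: ref 3 -> HIT, frames=[2,4,3] (faults so far: 6)
  step 10: ref 6 -> FAULT, evict 4, frames=[2,6,3] (faults so far: 7)
  step 11: ref 3 -> HIT, frames=[2,6,3] (faults so far: 7)
  step 12: ref 6 -> HIT, frames=[2,6,3] (faults so far: 7)
  step 13: ref 4 -> FAULT, evict 2, frames=[4,6,3] (faults so far: 8)
  LRU total faults: 8
--- Optimal ---
  step 0: ref 2 -> FAULT, frames=[2,-,-] (faults so far: 1)
  step 1: ref 4 -> FAULT, frames=[2,4,-] (faults so far: 2)
  step 2: ref 5 -> FAULT, frames=[2,4,5] (faults so far: 3)
  step 3: ref 4 -> HIT, frames=[2,4,5] (faults so far: 3)
  step 4: ref 6 -> FAULT, evict 5, frames=[2,4,6] (faults so far: 4)
  step 5: ref 6 -> HIT, frames=[2,4,6] (faults so far: 4)
  step 6: ref 4 -> HIT, frames=[2,4,6] (faults so far: 4)
  step 7: ref 3 -> FAULT, evict 4, frames=[2,3,6] (faults so far: 5)
  step 8: ref 2 -> HIT, frames=[2,3,6] (faults so far: 5)
  step 9: ref 3 -> HIT, frames=[2,3,6] (faults so far: 5)
  step 10: ref 6 -> HIT, frames=[2,3,6] (faults so far: 5)
  step 11: ref 3 -> HIT, frames=[2,3,6] (faults so far: 5)
  step 12: ref 6 -> HIT, frames=[2,3,6] (faults so far: 5)
  step 13: ref 4 -> FAULT, evict 2, frames=[4,3,6] (faults so far: 6)
  Optimal total faults: 6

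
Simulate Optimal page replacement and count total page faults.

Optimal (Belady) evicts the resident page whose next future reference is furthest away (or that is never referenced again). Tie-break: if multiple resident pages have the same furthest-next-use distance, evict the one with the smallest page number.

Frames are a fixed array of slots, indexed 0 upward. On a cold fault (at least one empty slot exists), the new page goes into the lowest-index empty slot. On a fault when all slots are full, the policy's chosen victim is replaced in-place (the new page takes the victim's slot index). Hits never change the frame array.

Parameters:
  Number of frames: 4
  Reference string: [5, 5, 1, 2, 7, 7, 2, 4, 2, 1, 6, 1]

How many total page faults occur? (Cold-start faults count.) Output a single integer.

Step 0: ref 5 → FAULT, frames=[5,-,-,-]
Step 1: ref 5 → HIT, frames=[5,-,-,-]
Step 2: ref 1 → FAULT, frames=[5,1,-,-]
Step 3: ref 2 → FAULT, frames=[5,1,2,-]
Step 4: ref 7 → FAULT, frames=[5,1,2,7]
Step 5: ref 7 → HIT, frames=[5,1,2,7]
Step 6: ref 2 → HIT, frames=[5,1,2,7]
Step 7: ref 4 → FAULT (evict 5), frames=[4,1,2,7]
Step 8: ref 2 → HIT, frames=[4,1,2,7]
Step 9: ref 1 → HIT, frames=[4,1,2,7]
Step 10: ref 6 → FAULT (evict 2), frames=[4,1,6,7]
Step 11: ref 1 → HIT, frames=[4,1,6,7]
Total faults: 6

Answer: 6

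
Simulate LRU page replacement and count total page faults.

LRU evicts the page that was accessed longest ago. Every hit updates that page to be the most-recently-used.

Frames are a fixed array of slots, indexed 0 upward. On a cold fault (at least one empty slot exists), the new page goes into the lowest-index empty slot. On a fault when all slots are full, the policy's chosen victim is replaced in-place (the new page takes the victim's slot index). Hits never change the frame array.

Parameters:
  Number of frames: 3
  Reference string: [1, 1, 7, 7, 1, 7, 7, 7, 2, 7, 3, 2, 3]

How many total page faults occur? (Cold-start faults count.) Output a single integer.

Step 0: ref 1 → FAULT, frames=[1,-,-]
Step 1: ref 1 → HIT, frames=[1,-,-]
Step 2: ref 7 → FAULT, frames=[1,7,-]
Step 3: ref 7 → HIT, frames=[1,7,-]
Step 4: ref 1 → HIT, frames=[1,7,-]
Step 5: ref 7 → HIT, frames=[1,7,-]
Step 6: ref 7 → HIT, frames=[1,7,-]
Step 7: ref 7 → HIT, frames=[1,7,-]
Step 8: ref 2 → FAULT, frames=[1,7,2]
Step 9: ref 7 → HIT, frames=[1,7,2]
Step 10: ref 3 → FAULT (evict 1), frames=[3,7,2]
Step 11: ref 2 → HIT, frames=[3,7,2]
Step 12: ref 3 → HIT, frames=[3,7,2]
Total faults: 4

Answer: 4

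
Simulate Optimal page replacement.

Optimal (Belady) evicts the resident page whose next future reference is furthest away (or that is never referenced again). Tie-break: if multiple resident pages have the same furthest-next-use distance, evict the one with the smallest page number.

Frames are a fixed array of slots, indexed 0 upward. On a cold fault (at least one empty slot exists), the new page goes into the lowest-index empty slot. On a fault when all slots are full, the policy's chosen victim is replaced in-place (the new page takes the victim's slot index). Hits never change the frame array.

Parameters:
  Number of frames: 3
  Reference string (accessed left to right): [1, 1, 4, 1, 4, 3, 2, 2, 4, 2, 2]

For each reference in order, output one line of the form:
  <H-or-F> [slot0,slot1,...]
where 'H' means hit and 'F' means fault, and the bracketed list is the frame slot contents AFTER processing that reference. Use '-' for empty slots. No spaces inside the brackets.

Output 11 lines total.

F [1,-,-]
H [1,-,-]
F [1,4,-]
H [1,4,-]
H [1,4,-]
F [1,4,3]
F [2,4,3]
H [2,4,3]
H [2,4,3]
H [2,4,3]
H [2,4,3]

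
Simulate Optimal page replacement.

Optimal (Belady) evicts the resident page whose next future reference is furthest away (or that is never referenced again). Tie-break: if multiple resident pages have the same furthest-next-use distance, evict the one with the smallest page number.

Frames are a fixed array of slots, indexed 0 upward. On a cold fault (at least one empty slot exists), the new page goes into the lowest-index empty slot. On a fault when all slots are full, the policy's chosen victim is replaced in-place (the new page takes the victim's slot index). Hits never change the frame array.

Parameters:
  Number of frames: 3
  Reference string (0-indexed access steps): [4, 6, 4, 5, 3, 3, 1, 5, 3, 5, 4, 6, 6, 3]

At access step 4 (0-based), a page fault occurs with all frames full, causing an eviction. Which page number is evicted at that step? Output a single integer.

Answer: 6

Derivation:
Step 0: ref 4 -> FAULT, frames=[4,-,-]
Step 1: ref 6 -> FAULT, frames=[4,6,-]
Step 2: ref 4 -> HIT, frames=[4,6,-]
Step 3: ref 5 -> FAULT, frames=[4,6,5]
Step 4: ref 3 -> FAULT, evict 6, frames=[4,3,5]
At step 4: evicted page 6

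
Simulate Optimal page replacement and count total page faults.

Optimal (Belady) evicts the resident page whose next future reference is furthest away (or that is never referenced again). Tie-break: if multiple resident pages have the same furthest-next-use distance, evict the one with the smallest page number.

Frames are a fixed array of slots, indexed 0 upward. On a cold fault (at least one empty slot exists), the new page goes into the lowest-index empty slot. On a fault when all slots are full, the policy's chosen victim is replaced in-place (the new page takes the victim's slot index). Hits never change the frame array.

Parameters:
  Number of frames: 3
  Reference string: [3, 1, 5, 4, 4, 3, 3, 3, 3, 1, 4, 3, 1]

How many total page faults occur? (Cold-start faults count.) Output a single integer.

Answer: 4

Derivation:
Step 0: ref 3 → FAULT, frames=[3,-,-]
Step 1: ref 1 → FAULT, frames=[3,1,-]
Step 2: ref 5 → FAULT, frames=[3,1,5]
Step 3: ref 4 → FAULT (evict 5), frames=[3,1,4]
Step 4: ref 4 → HIT, frames=[3,1,4]
Step 5: ref 3 → HIT, frames=[3,1,4]
Step 6: ref 3 → HIT, frames=[3,1,4]
Step 7: ref 3 → HIT, frames=[3,1,4]
Step 8: ref 3 → HIT, frames=[3,1,4]
Step 9: ref 1 → HIT, frames=[3,1,4]
Step 10: ref 4 → HIT, frames=[3,1,4]
Step 11: ref 3 → HIT, frames=[3,1,4]
Step 12: ref 1 → HIT, frames=[3,1,4]
Total faults: 4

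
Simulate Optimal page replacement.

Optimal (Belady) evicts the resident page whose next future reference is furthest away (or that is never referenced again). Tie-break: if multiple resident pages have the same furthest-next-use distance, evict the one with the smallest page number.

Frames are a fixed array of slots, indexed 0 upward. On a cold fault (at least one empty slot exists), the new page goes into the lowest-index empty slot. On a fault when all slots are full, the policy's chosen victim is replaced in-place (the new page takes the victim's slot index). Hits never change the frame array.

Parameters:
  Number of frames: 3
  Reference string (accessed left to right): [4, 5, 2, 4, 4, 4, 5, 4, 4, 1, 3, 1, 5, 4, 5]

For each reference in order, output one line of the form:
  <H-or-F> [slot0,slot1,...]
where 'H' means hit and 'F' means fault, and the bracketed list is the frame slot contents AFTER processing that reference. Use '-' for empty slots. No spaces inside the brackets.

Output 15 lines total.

F [4,-,-]
F [4,5,-]
F [4,5,2]
H [4,5,2]
H [4,5,2]
H [4,5,2]
H [4,5,2]
H [4,5,2]
H [4,5,2]
F [4,5,1]
F [3,5,1]
H [3,5,1]
H [3,5,1]
F [3,5,4]
H [3,5,4]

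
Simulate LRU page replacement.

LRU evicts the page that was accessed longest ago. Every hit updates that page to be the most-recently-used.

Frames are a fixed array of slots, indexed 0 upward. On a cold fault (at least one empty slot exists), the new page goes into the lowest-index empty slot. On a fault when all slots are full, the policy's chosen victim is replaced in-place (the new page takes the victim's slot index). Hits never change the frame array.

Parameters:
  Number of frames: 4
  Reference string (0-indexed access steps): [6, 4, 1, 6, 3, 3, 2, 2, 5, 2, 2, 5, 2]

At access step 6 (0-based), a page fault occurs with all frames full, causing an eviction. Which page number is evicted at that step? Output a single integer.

Step 0: ref 6 -> FAULT, frames=[6,-,-,-]
Step 1: ref 4 -> FAULT, frames=[6,4,-,-]
Step 2: ref 1 -> FAULT, frames=[6,4,1,-]
Step 3: ref 6 -> HIT, frames=[6,4,1,-]
Step 4: ref 3 -> FAULT, frames=[6,4,1,3]
Step 5: ref 3 -> HIT, frames=[6,4,1,3]
Step 6: ref 2 -> FAULT, evict 4, frames=[6,2,1,3]
At step 6: evicted page 4

Answer: 4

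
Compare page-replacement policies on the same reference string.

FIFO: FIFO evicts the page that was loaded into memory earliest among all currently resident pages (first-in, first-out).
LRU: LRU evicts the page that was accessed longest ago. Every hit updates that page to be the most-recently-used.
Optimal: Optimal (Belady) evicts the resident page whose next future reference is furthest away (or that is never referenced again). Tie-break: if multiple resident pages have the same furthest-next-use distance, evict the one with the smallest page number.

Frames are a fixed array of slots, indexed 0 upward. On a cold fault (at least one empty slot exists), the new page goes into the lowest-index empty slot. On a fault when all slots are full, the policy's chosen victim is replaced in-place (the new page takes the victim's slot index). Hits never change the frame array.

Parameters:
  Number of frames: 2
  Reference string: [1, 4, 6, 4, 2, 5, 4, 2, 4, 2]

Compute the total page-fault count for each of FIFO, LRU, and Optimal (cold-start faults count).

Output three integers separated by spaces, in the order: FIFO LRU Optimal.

Answer: 7 7 6

Derivation:
--- FIFO ---
  step 0: ref 1 -> FAULT, frames=[1,-] (faults so far: 1)
  step 1: ref 4 -> FAULT, frames=[1,4] (faults so far: 2)
  step 2: ref 6 -> FAULT, evict 1, frames=[6,4] (faults so far: 3)
  step 3: ref 4 -> HIT, frames=[6,4] (faults so far: 3)
  step 4: ref 2 -> FAULT, evict 4, frames=[6,2] (faults so far: 4)
  step 5: ref 5 -> FAULT, evict 6, frames=[5,2] (faults so far: 5)
  step 6: ref 4 -> FAULT, evict 2, frames=[5,4] (faults so far: 6)
  step 7: ref 2 -> FAULT, evict 5, frames=[2,4] (faults so far: 7)
  step 8: ref 4 -> HIT, frames=[2,4] (faults so far: 7)
  step 9: ref 2 -> HIT, frames=[2,4] (faults so far: 7)
  FIFO total faults: 7
--- LRU ---
  step 0: ref 1 -> FAULT, frames=[1,-] (faults so far: 1)
  step 1: ref 4 -> FAULT, frames=[1,4] (faults so far: 2)
  step 2: ref 6 -> FAULT, evict 1, frames=[6,4] (faults so far: 3)
  step 3: ref 4 -> HIT, frames=[6,4] (faults so far: 3)
  step 4: ref 2 -> FAULT, evict 6, frames=[2,4] (faults so far: 4)
  step 5: ref 5 -> FAULT, evict 4, frames=[2,5] (faults so far: 5)
  step 6: ref 4 -> FAULT, evict 2, frames=[4,5] (faults so far: 6)
  step 7: ref 2 -> FAULT, evict 5, frames=[4,2] (faults so far: 7)
  step 8: ref 4 -> HIT, frames=[4,2] (faults so far: 7)
  step 9: ref 2 -> HIT, frames=[4,2] (faults so far: 7)
  LRU total faults: 7
--- Optimal ---
  step 0: ref 1 -> FAULT, frames=[1,-] (faults so far: 1)
  step 1: ref 4 -> FAULT, frames=[1,4] (faults so far: 2)
  step 2: ref 6 -> FAULT, evict 1, frames=[6,4] (faults so far: 3)
  step 3: ref 4 -> HIT, frames=[6,4] (faults so far: 3)
  step 4: ref 2 -> FAULT, evict 6, frames=[2,4] (faults so far: 4)
  step 5: ref 5 -> FAULT, evict 2, frames=[5,4] (faults so far: 5)
  step 6: ref 4 -> HIT, frames=[5,4] (faults so far: 5)
  step 7: ref 2 -> FAULT, evict 5, frames=[2,4] (faults so far: 6)
  step 8: ref 4 -> HIT, frames=[2,4] (faults so far: 6)
  step 9: ref 2 -> HIT, frames=[2,4] (faults so far: 6)
  Optimal total faults: 6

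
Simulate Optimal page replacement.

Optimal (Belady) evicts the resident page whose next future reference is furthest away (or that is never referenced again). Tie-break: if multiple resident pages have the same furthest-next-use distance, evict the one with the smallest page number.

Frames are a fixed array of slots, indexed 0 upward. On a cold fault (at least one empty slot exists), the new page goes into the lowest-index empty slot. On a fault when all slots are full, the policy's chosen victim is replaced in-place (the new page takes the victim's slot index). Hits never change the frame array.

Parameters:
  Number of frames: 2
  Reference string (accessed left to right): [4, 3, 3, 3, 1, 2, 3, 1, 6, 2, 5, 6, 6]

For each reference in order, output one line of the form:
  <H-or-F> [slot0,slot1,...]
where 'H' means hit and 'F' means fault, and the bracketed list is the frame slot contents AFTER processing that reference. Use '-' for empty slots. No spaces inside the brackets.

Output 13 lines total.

F [4,-]
F [4,3]
H [4,3]
H [4,3]
F [1,3]
F [2,3]
H [2,3]
F [2,1]
F [2,6]
H [2,6]
F [5,6]
H [5,6]
H [5,6]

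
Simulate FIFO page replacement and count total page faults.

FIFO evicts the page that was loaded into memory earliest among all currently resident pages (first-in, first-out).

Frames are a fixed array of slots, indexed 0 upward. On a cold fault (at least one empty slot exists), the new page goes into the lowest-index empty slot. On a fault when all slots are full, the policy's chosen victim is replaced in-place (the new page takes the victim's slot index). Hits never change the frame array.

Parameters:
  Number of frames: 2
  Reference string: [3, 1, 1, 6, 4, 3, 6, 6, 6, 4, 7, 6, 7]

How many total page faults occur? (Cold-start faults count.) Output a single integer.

Answer: 9

Derivation:
Step 0: ref 3 → FAULT, frames=[3,-]
Step 1: ref 1 → FAULT, frames=[3,1]
Step 2: ref 1 → HIT, frames=[3,1]
Step 3: ref 6 → FAULT (evict 3), frames=[6,1]
Step 4: ref 4 → FAULT (evict 1), frames=[6,4]
Step 5: ref 3 → FAULT (evict 6), frames=[3,4]
Step 6: ref 6 → FAULT (evict 4), frames=[3,6]
Step 7: ref 6 → HIT, frames=[3,6]
Step 8: ref 6 → HIT, frames=[3,6]
Step 9: ref 4 → FAULT (evict 3), frames=[4,6]
Step 10: ref 7 → FAULT (evict 6), frames=[4,7]
Step 11: ref 6 → FAULT (evict 4), frames=[6,7]
Step 12: ref 7 → HIT, frames=[6,7]
Total faults: 9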